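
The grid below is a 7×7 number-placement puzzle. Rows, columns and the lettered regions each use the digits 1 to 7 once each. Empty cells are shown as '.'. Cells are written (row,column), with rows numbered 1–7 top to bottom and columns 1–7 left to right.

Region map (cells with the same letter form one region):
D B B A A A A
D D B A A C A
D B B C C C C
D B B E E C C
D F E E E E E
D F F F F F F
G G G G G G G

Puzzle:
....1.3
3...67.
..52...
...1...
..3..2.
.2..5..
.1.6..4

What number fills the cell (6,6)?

(2,3) = 1 (hidden single in row 2).
(2,7) = 2 (hidden single in row 2).
(5,1) = 1 (hidden single in row 5).
(2,2) = 5 (hidden single in column 2).
(2,4) = 4 (sole candidate).
(1,6) = 5 (sole candidate).
(7,6) = 3 (sole candidate).
(1,4) = 7 (sole candidate).
(5,4) = 5 (sole candidate).
(6,4) = 3 (sole candidate).
(4,2) = 3 (hidden single in row 4).
(4,7) = 5 (hidden single in row 4).
(3,5) = 3 (hidden single in row 3).
(7,1) = 5 (hidden single in row 7).
(7,5) = 2 (hidden single in column 5).
(7,3) = 7 (sole candidate).
(3,2) = 7 (hidden single in region B).
(5,7) = 6 (hidden single in region E).
(3,7) = 1 (sole candidate).
(5,2) = 4 (sole candidate).
(5,5) = 7 (sole candidate).
(6,3) = 6 (sole candidate).
(6,6) = 1: row 6 has {2,3,5,6}; col 6 has {2,3,5,7}; region has {2,3,4,5,6} → only 1 remains.

1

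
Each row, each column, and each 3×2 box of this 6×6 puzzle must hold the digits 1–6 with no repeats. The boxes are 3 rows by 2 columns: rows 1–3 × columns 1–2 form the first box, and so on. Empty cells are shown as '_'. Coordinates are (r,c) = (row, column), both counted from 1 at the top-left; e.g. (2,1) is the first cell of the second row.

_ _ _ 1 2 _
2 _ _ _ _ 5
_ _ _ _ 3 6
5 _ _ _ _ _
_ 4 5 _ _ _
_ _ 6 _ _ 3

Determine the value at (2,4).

6

(1,6) = 4: row 1 has {1,2}; col 6 has {3,5,6}; box has {2,3,5,6} → only 4 remains.
(2,5) = 1: row 2 has {2,5}; col 5 has {2,3}; box has {2,3,4,5,6} → only 1 remains.
(5,5) = 6: row 5 has {4,5}; col 5 has {1,2,3}; box has {3} → only 6 remains.
(6,1) = 1: row 6 has {3,6}; col 1 has {2,5}; box has {4,5} → only 1 remains.
(6,2) = 2: row 6 has {1,3,6}; col 2 has {4}; box has {1,4,5} → only 2 remains.
(6,4) = 4: row 6 has {1,2,3,6}; col 4 has {1}; box has {5,6} → only 4 remains.
(6,5) = 5: row 6 has {1,2,3,4,6}; col 5 has {1,2,3,6}; box has {3,6} → only 5 remains.
(1,3) = 3: row 1 has {1,2,4}; col 3 has {5,6}; box has {1} → only 3 remains.
(2,3) = 4: row 2 has {1,2,5}; col 3 has {3,5,6}; box has {1,3} → only 4 remains.
(2,4) = 6: row 2 has {1,2,4,5}; col 4 has {1,4}; box has {1,3,4} → only 6 remains.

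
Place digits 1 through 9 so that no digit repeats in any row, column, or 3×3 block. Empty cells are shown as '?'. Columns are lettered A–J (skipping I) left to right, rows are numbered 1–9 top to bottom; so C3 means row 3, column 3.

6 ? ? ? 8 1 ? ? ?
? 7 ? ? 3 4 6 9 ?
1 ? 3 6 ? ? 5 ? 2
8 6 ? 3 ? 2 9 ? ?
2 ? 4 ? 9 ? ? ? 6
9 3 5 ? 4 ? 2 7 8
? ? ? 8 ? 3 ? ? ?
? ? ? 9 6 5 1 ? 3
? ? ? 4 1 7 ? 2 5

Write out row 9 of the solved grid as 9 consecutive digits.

A2 = 5: row 2 has {3,4,6,7,9}; col 1 has {1,2,6,8,9}; box has {1,3,6,7} → only 5 remains.
D2 = 2: row 2 has {3,4,5,6,7,9}; col 4 has {3,4,6,8,9}; box has {1,3,4,6,8} → only 2 remains.
J2 = 1: row 2 has {2,3,4,5,6,7,9}; col 9 has {2,3,5,6,8}; box has {2,5,6,9} → only 1 remains.
E3 = 7: row 3 has {1,2,3,5,6}; col 5 has {1,3,4,6,8,9}; box has {1,2,3,4,6,8} → only 7 remains.
F3 = 9: row 3 has {1,2,3,5,6,7}; col 6 has {1,2,3,4,5,7}; box has {1,2,3,4,6,7,8} → only 9 remains.
E4 = 5: row 4 has {2,3,6,8,9}; col 5 has {1,3,4,6,7,8,9}; box has {2,3,4,9} → only 5 remains.
J4 = 4: row 4 has {2,3,5,6,8,9}; col 9 has {1,2,3,5,6,8}; box has {2,6,7,8,9} → only 4 remains.
B5 = 1: row 5 has {2,4,6,9}; col 2 has {3,6,7}; box has {2,3,4,5,6,8,9} → only 1 remains.
D5 = 7: row 5 has {1,2,4,6,9}; col 4 has {2,3,4,6,8,9}; box has {2,3,4,5,9} → only 7 remains.
F5 = 8: row 5 has {1,2,4,6,7,9}; col 6 has {1,2,3,4,5,7,9}; box has {2,3,4,5,7,9} → only 8 remains.
G5 = 3: row 5 has {1,2,4,6,7,8,9}; col 7 has {1,2,5,6,9}; box has {2,4,6,7,8,9} → only 3 remains.
H5 = 5: row 5 has {1,2,3,4,6,7,8,9}; col 8 has {2,7,9}; box has {2,3,4,6,7,8,9} → only 5 remains.
D6 = 1: row 6 has {2,3,4,5,7,8,9}; col 4 has {2,3,4,6,7,8,9}; box has {2,3,4,5,7,8,9} → only 1 remains.
F6 = 6: row 6 has {1,2,3,4,5,7,8,9}; col 6 has {1,2,3,4,5,7,8,9}; box has {1,2,3,4,5,7,8,9} → only 6 remains.
E7 = 2: row 7 has {3,8}; col 5 has {1,3,4,5,6,7,8,9}; box has {1,3,4,5,6,7,8,9} → only 2 remains.
A9 = 3: row 9 has {1,2,4,5,7}; col 1 has {1,2,5,6,8,9}; box has {} → only 3 remains.
G9 = 8: row 9 has {1,2,3,4,5,7}; col 7 has {1,2,3,5,6,9}; box has {1,2,3,5} → only 8 remains.
D1 = 5: row 1 has {1,6,8}; col 4 has {1,2,3,4,6,7,8,9}; box has {1,2,3,4,6,7,8,9} → only 5 remains.
J1 = 7: row 1 has {1,5,6,8}; col 9 has {1,2,3,4,5,6,8}; box has {1,2,5,6,9} → only 7 remains.
C2 = 8: row 2 has {1,2,3,4,5,6,7,9}; col 3 has {3,4,5}; box has {1,3,5,6,7} → only 8 remains.
B3 = 4: row 3 has {1,2,3,5,6,7,9}; col 2 has {1,3,6,7}; box has {1,3,5,6,7,8} → only 4 remains.
H3 = 8: row 3 has {1,2,3,4,5,6,7,9}; col 8 has {2,5,7,9}; box has {1,2,5,6,7,9} → only 8 remains.
C4 = 7: row 4 has {2,3,4,5,6,8,9}; col 3 has {3,4,5,8}; box has {1,2,3,4,5,6,8,9} → only 7 remains.
H4 = 1: row 4 has {2,3,4,5,6,7,8,9}; col 8 has {2,5,7,8,9}; box has {2,3,4,5,6,7,8,9} → only 1 remains.
J7 = 9: row 7 has {2,3,8}; col 9 has {1,2,3,4,5,6,7,8}; box has {1,2,3,5,8} → only 9 remains.
C8 = 2: row 8 has {1,3,5,6,9}; col 3 has {3,4,5,7,8}; box has {3} → only 2 remains.
H8 = 4: row 8 has {1,2,3,5,6,9}; col 8 has {1,2,5,7,8,9}; box has {1,2,3,5,8,9} → only 4 remains.
B9 = 9: row 9 has {1,2,3,4,5,7,8}; col 2 has {1,3,4,6,7}; box has {2,3} → only 9 remains.
C9 = 6: row 9 has {1,2,3,4,5,7,8,9}; col 3 has {2,3,4,5,7,8}; box has {2,3,9} → only 6 remains.

396417825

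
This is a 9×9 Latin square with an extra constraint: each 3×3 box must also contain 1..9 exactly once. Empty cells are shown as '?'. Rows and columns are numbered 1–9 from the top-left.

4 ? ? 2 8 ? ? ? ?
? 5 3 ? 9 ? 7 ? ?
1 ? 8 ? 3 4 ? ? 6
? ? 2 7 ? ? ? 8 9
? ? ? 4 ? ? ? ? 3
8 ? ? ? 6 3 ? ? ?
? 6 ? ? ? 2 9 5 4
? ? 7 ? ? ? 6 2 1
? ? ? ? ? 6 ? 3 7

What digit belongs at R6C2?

R1C9 = 5: row 1 has {2,4,8}; col 9 has {1,3,4,6,7,9}; box has {6,7} → only 5 remains.
R2C6 = 1: row 2 has {3,5,7,9}; col 6 has {2,3,4,6}; box has {2,3,4,8,9} → only 1 remains.
R2C8 = 4: row 2 has {1,3,5,7,9}; col 8 has {2,3,5,8}; box has {5,6,7} → only 4 remains.
R3C4 = 5: row 3 has {1,3,4,6,8}; col 4 has {2,4,7}; box has {1,2,3,4,8,9} → only 5 remains.
R3C7 = 2: row 3 has {1,3,4,5,6,8}; col 7 has {6,7,9}; box has {4,5,6,7} → only 2 remains.
R3C8 = 9: row 3 has {1,2,3,4,5,6,8}; col 8 has {2,3,4,5,8}; box has {2,4,5,6,7} → only 9 remains.
R4C6 = 5: row 4 has {2,7,8,9}; col 6 has {1,2,3,4,6}; box has {3,4,6,7} → only 5 remains.
R6C9 = 2: row 6 has {3,6,8}; col 9 has {1,3,4,5,6,7,9}; box has {3,8,9} → only 2 remains.
R7C1 = 3: row 7 has {2,4,5,6,9}; col 1 has {1,4,8}; box has {6,7} → only 3 remains.
R7C3 = 1: row 7 has {2,3,4,5,6,9}; col 3 has {2,3,7,8}; box has {3,6,7} → only 1 remains.
R7C4 = 8: row 7 has {1,2,3,4,5,6,9}; col 4 has {2,4,5,7}; box has {2,6} → only 8 remains.
R7C5 = 7: row 7 has {1,2,3,4,5,6,8,9}; col 5 has {3,6,8,9}; box has {2,6,8} → only 7 remains.
R8C6 = 9: row 8 has {1,2,6,7}; col 6 has {1,2,3,4,5,6}; box has {2,6,7,8} → only 9 remains.
R9C4 = 1: row 9 has {3,6,7}; col 4 has {2,4,5,7,8}; box has {2,6,7,8,9} → only 1 remains.
R9C7 = 8: row 9 has {1,3,6,7}; col 7 has {2,6,7,9}; box has {1,2,3,4,5,6,7,9} → only 8 remains.
R1C6 = 7: row 1 has {2,4,5,8}; col 6 has {1,2,3,4,5,6,9}; box has {1,2,3,4,5,8,9} → only 7 remains.
R1C8 = 1: row 1 has {2,4,5,7,8}; col 8 has {2,3,4,5,8,9}; box has {2,4,5,6,7,9} → only 1 remains.
R2C4 = 6: row 2 has {1,3,4,5,7,9}; col 4 has {1,2,4,5,7,8}; box has {1,2,3,4,5,7,8,9} → only 6 remains.
R2C9 = 8: row 2 has {1,3,4,5,6,7,9}; col 9 has {1,2,3,4,5,6,7,9}; box has {1,2,4,5,6,7,9} → only 8 remains.
R3C2 = 7: row 3 has {1,2,3,4,5,6,8,9}; col 2 has {5,6}; box has {1,3,4,5,8} → only 7 remains.
R4C1 = 6: row 4 has {2,5,7,8,9}; col 1 has {1,3,4,8}; box has {2,8} → only 6 remains.
R4C5 = 1: row 4 has {2,5,6,7,8,9}; col 5 has {3,6,7,8,9}; box has {3,4,5,6,7} → only 1 remains.
R4C7 = 4: row 4 has {1,2,5,6,7,8,9}; col 7 has {2,6,7,8,9}; box has {2,3,8,9} → only 4 remains.
R5C5 = 2: row 5 has {3,4}; col 5 has {1,3,6,7,8,9}; box has {1,3,4,5,6,7} → only 2 remains.
R5C6 = 8: row 5 has {2,3,4}; col 6 has {1,2,3,4,5,6,7,9}; box has {1,2,3,4,5,6,7} → only 8 remains.
R6C4 = 9: row 6 has {2,3,6,8}; col 4 has {1,2,4,5,6,7,8}; box has {1,2,3,4,5,6,7,8} → only 9 remains.
R6C8 = 7: row 6 has {2,3,6,8,9}; col 8 has {1,2,3,4,5,8,9}; box has {2,3,4,8,9} → only 7 remains.
R8C1 = 5: row 8 has {1,2,6,7,9}; col 1 has {1,3,4,6,8}; box has {1,3,6,7} → only 5 remains.
R8C4 = 3: row 8 has {1,2,5,6,7,9}; col 4 has {1,2,4,5,6,7,8,9}; box has {1,2,6,7,8,9} → only 3 remains.
R8C5 = 4: row 8 has {1,2,3,5,6,7,9}; col 5 has {1,2,3,6,7,8,9}; box has {1,2,3,6,7,8,9} → only 4 remains.
R9C5 = 5: row 9 has {1,3,6,7,8}; col 5 has {1,2,3,4,6,7,8,9}; box has {1,2,3,4,6,7,8,9} → only 5 remains.
R1C2 = 9: row 1 has {1,2,4,5,7,8}; col 2 has {5,6,7}; box has {1,3,4,5,7,8} → only 9 remains.
R1C3 = 6: row 1 has {1,2,4,5,7,8,9}; col 3 has {1,2,3,7,8}; box has {1,3,4,5,7,8,9} → only 6 remains.
R1C7 = 3: row 1 has {1,2,4,5,6,7,8,9}; col 7 has {2,4,6,7,8,9}; box has {1,2,4,5,6,7,8,9} → only 3 remains.
R2C1 = 2: row 2 has {1,3,4,5,6,7,8,9}; col 1 has {1,3,4,5,6,8}; box has {1,3,4,5,6,7,8,9} → only 2 remains.
R4C2 = 3: row 4 has {1,2,4,5,6,7,8,9}; col 2 has {5,6,7,9}; box has {2,6,8} → only 3 remains.
R5C2 = 1: row 5 has {2,3,4,8}; col 2 has {3,5,6,7,9}; box has {2,3,6,8} → only 1 remains.
R5C7 = 5: row 5 has {1,2,3,4,8}; col 7 has {2,3,4,6,7,8,9}; box has {2,3,4,7,8,9} → only 5 remains.
R5C8 = 6: row 5 has {1,2,3,4,5,8}; col 8 has {1,2,3,4,5,7,8,9}; box has {2,3,4,5,7,8,9} → only 6 remains.
R6C2 = 4: row 6 has {2,3,6,7,8,9}; col 2 has {1,3,5,6,7,9}; box has {1,2,3,6,8} → only 4 remains.

4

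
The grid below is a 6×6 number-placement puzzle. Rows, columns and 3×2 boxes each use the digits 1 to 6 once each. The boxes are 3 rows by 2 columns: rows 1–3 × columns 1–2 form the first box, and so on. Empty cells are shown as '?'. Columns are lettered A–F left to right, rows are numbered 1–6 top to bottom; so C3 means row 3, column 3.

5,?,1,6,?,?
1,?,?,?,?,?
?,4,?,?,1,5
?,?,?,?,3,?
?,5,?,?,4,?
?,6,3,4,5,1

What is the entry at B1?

E1 = 2: row 1 has {1,5,6}; col 5 has {1,3,4,5}; box has {1,5} → only 2 remains.
E2 = 6: row 2 has {1}; col 5 has {1,2,3,4,5}; box has {1,2,5} → only 6 remains.
C3 = 2: row 3 has {1,4,5}; col 3 has {1,3}; box has {1,6} → only 2 remains.
D3 = 3: row 3 has {1,2,4,5}; col 4 has {4,6}; box has {1,2,6} → only 3 remains.
C5 = 6: row 5 has {4,5}; col 3 has {1,2,3}; box has {3,4} → only 6 remains.
F5 = 2: row 5 has {4,5,6}; col 6 has {1,5}; box has {1,3,4,5} → only 2 remains.
A6 = 2: row 6 has {1,3,4,5,6}; col 1 has {1,5}; box has {5,6} → only 2 remains.
B1 = 3: row 1 has {1,2,5,6}; col 2 has {4,5,6}; box has {1,4,5} → only 3 remains.

3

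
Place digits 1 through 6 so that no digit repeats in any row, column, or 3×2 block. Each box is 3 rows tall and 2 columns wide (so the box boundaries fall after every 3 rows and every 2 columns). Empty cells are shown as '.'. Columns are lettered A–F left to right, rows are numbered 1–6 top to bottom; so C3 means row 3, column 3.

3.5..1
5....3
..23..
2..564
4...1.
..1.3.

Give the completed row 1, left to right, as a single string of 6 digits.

325641

C4 = 3 (sole candidate).
C5 = 6 (sole candidate).
D5 = 2 (sole candidate).
F5 = 5 (sole candidate).
A6 = 6 (sole candidate).
B6 = 5 (sole candidate).
D6 = 4 (sole candidate).
F6 = 2 (sole candidate).
D1 = 6: row 1 has {1,3,5}; col 4 has {2,3,4,5}; box has {2,3,5} → only 6 remains.
C2 = 4 (sole candidate).
D2 = 1 (sole candidate).
E2 = 2 (sole candidate).
A3 = 1 (sole candidate).
F3 = 6 (sole candidate).
B4 = 1 (sole candidate).
B5 = 3 (sole candidate).
E1 = 4: row 1 has {1,3,5,6}; col 5 has {1,2,3,6}; box has {1,2,3,6} → only 4 remains.
B2 = 6 (sole candidate).
B3 = 4 (sole candidate).
E3 = 5 (sole candidate).
B1 = 2: row 1 has {1,3,4,5,6}; col 2 has {1,3,4,5,6}; box has {1,3,4,5,6} → only 2 remains.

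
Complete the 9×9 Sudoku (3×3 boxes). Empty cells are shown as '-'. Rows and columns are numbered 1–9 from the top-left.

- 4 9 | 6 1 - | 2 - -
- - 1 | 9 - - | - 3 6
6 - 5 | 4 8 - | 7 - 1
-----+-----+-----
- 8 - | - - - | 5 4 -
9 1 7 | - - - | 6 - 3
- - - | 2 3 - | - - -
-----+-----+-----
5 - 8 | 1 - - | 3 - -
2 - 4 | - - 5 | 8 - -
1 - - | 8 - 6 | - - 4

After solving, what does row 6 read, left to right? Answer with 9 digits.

456239178

row 2, column 7 = 4: row 2 has {1,3,6,9}; col 7 has {2,3,5,6,7,8}; box has {1,2,3,6,7} → only 4 remains.
row 3, column 8 = 9: row 3 has {1,4,5,6,7,8}; col 8 has {3,4}; box has {1,2,3,4,6,7} → only 9 remains.
row 4, column 1 = 3: row 4 has {4,5,8}; col 1 has {1,2,5,6,9}; box has {1,7,8,9} → only 3 remains.
row 4, column 4 = 7: row 4 has {3,4,5,8}; col 4 has {1,2,4,6,8,9}; box has {2,3} → only 7 remains.
row 5, column 4 = 5: row 5 has {1,3,6,7,9}; col 4 has {1,2,4,6,7,8,9}; box has {2,3,7} → only 5 remains.
row 5, column 5 = 4: row 5 has {1,3,5,6,7,9}; col 5 has {1,3,8}; box has {2,3,5,7} → only 4 remains.
row 5, column 6 = 8: row 5 has {1,3,4,5,6,7,9}; col 6 has {5,6}; box has {2,3,4,5,7} → only 8 remains.
row 5, column 8 = 2: row 5 has {1,3,4,5,6,7,8,9}; col 8 has {3,4,9}; box has {3,4,5,6} → only 2 remains.
row 6, column 1 = 4: row 6 has {2,3}; col 1 has {1,2,3,5,6,9}; box has {1,3,7,8,9} → only 4 remains.
row 6, column 3 = 6: row 6 has {2,3,4}; col 3 has {1,4,5,7,8,9}; box has {1,3,4,7,8,9} → only 6 remains.
row 8, column 4 = 3: row 8 has {2,4,5,8}; col 4 has {1,2,4,5,6,7,8,9}; box has {1,5,6,8} → only 3 remains.
row 9, column 3 = 3: row 9 has {1,4,6,8}; col 3 has {1,4,5,6,7,8,9}; box has {1,2,4,5,8} → only 3 remains.
row 9, column 7 = 9: row 9 has {1,3,4,6,8}; col 7 has {2,3,4,5,6,7,8}; box has {3,4,8} → only 9 remains.
row 4, column 3 = 2: row 4 has {3,4,5,7,8}; col 3 has {1,3,4,5,6,7,8,9}; box has {1,3,4,6,7,8,9} → only 2 remains.
row 4, column 9 = 9: row 4 has {2,3,4,5,7,8}; col 9 has {1,3,4,6}; box has {2,3,4,5,6} → only 9 remains.
row 6, column 2 = 5: row 6 has {2,3,4,6}; col 2 has {1,4,8}; box has {1,2,3,4,6,7,8,9} → only 5 remains.
row 6, column 7 = 1: row 6 has {2,3,4,5,6}; col 7 has {2,3,4,5,6,7,8,9}; box has {2,3,4,5,6,9} → only 1 remains.
row 8, column 9 = 7: row 8 has {2,3,4,5,8}; col 9 has {1,3,4,6,9}; box has {3,4,8,9} → only 7 remains.
row 9, column 2 = 7: row 9 has {1,3,4,6,8,9}; col 2 has {1,4,5,8}; box has {1,2,3,4,5,8} → only 7 remains.
row 9, column 5 = 2: row 9 has {1,3,4,6,7,8,9}; col 5 has {1,3,4,8}; box has {1,3,5,6,8} → only 2 remains.
row 9, column 8 = 5: row 9 has {1,2,3,4,6,7,8,9}; col 8 has {2,3,4,9}; box has {3,4,7,8,9} → only 5 remains.
row 1, column 8 = 8: row 1 has {1,2,4,6,9}; col 8 has {2,3,4,5,9}; box has {1,2,3,4,6,7,9} → only 8 remains.
row 1, column 9 = 5: row 1 has {1,2,4,6,8,9}; col 9 has {1,3,4,6,7,9}; box has {1,2,3,4,6,7,8,9} → only 5 remains.
row 2, column 2 = 2: row 2 has {1,3,4,6,9}; col 2 has {1,4,5,7,8}; box has {1,4,5,6,9} → only 2 remains.
row 2, column 6 = 7: row 2 has {1,2,3,4,6,9}; col 6 has {5,6,8}; box has {1,4,6,8,9} → only 7 remains.
row 3, column 2 = 3: row 3 has {1,4,5,6,7,8,9}; col 2 has {1,2,4,5,7,8}; box has {1,2,4,5,6,9} → only 3 remains.
row 3, column 6 = 2: row 3 has {1,3,4,5,6,7,8,9}; col 6 has {5,6,7,8}; box has {1,4,6,7,8,9} → only 2 remains.
row 4, column 5 = 6: row 4 has {2,3,4,5,7,8,9}; col 5 has {1,2,3,4,8}; box has {2,3,4,5,7,8} → only 6 remains.
row 4, column 6 = 1: row 4 has {2,3,4,5,6,7,8,9}; col 6 has {2,5,6,7,8}; box has {2,3,4,5,6,7,8} → only 1 remains.
row 6, column 6 = 9: row 6 has {1,2,3,4,5,6}; col 6 has {1,2,5,6,7,8}; box has {1,2,3,4,5,6,7,8} → only 9 remains.
row 6, column 8 = 7: row 6 has {1,2,3,4,5,6,9}; col 8 has {2,3,4,5,8,9}; box has {1,2,3,4,5,6,9} → only 7 remains.
row 6, column 9 = 8: row 6 has {1,2,3,4,5,6,7,9}; col 9 has {1,3,4,5,6,7,9}; box has {1,2,3,4,5,6,7,9} → only 8 remains.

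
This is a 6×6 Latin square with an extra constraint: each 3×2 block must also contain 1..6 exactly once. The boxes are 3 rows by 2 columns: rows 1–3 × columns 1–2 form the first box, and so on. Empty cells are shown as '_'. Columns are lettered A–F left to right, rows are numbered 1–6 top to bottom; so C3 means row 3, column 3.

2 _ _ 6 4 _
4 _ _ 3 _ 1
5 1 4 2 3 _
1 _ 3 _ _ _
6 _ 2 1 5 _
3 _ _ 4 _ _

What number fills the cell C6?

B1 = 3 (sole candidate).
F1 = 5 (sole candidate).
B2 = 6 (sole candidate).
C2 = 5 (sole candidate).
E2 = 2 (sole candidate).
F3 = 6 (sole candidate).
D4 = 5 (sole candidate).
E4 = 6 (sole candidate).
B5 = 4 (sole candidate).
F5 = 3 (sole candidate).
C6 = 6: row 6 has {3,4}; col 3 has {2,3,4,5}; box has {1,2,3,4,5} → only 6 remains.

6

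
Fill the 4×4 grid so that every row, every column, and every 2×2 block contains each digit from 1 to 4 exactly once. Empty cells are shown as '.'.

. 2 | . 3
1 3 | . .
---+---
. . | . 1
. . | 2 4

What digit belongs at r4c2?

1

r1c1 = 4 (sole candidate).
r1c3 = 1 (sole candidate).
r2c3 = 4 (sole candidate).
r2c4 = 2 (sole candidate).
r3c2 = 4 (sole candidate).
r3c3 = 3 (sole candidate).
r4c1 = 3 (sole candidate).
r4c2 = 1: row 4 has {2,3,4}; col 2 has {2,3,4}; box has {3,4} → only 1 remains.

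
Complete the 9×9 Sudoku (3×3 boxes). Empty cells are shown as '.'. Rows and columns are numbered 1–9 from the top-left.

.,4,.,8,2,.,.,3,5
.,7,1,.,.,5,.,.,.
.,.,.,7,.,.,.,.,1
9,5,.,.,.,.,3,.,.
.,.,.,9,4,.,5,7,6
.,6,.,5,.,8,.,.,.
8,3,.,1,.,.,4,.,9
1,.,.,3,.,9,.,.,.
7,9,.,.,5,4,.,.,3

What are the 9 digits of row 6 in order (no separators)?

463578192

row 1, column 1 = 6: row 1 has {2,3,4,5,8}; col 1 has {1,7,8,9}; box has {1,4,7} → only 6 remains.
row 1, column 3 = 9: row 1 has {2,3,4,5,6,8}; col 3 has {1}; box has {1,4,6,7} → only 9 remains.
row 1, column 6 = 1: row 1 has {2,3,4,5,6,8,9}; col 6 has {4,5,8,9}; box has {2,5,7,8} → only 1 remains.
row 1, column 7 = 7: row 1 has {1,2,3,4,5,6,8,9}; col 7 has {3,4,5}; box has {1,3,5} → only 7 remains.
row 8, column 2 = 2: row 8 has {1,3,9}; col 2 has {3,4,5,6,7,9}; box has {1,3,7,8,9} → only 2 remains.
row 9, column 3 = 6: row 9 has {3,4,5,7,9}; col 3 has {1,9}; box has {1,2,3,7,8,9} → only 6 remains.
row 9, column 4 = 2: row 9 has {3,4,5,6,7,9}; col 4 has {1,3,5,7,8,9}; box has {1,3,4,5,9} → only 2 remains.
row 3, column 2 = 8: row 3 has {1,7}; col 2 has {2,3,4,5,6,7,9}; box has {1,4,6,7,9} → only 8 remains.
row 4, column 4 = 6: row 4 has {3,5,9}; col 4 has {1,2,3,5,7,8,9}; box has {4,5,8,9} → only 6 remains.
row 5, column 2 = 1: row 5 has {4,5,6,7,9}; col 2 has {2,3,4,5,6,7,8,9}; box has {5,6,9} → only 1 remains.
row 7, column 3 = 5: row 7 has {1,3,4,8,9}; col 3 has {1,6,9}; box has {1,2,3,6,7,8,9} → only 5 remains.
row 8, column 3 = 4: row 8 has {1,2,3,9}; col 3 has {1,5,6,9}; box has {1,2,3,5,6,7,8,9} → only 4 remains.
row 2, column 4 = 4: row 2 has {1,5,7}; col 4 has {1,2,3,5,6,7,8,9}; box has {1,2,5,7,8} → only 4 remains.
row 3, column 8 = 4: in row 3, 4 can only go here (every other open cell in that row sees a 4).
row 3, column 1 = 5: in row 3, 5 can only go here (every other open cell in that row sees a 5).
row 4, column 9 = 4: in row 4, 4 can only go here (every other open cell in that row sees a 4).
row 6, column 9 = 2: row 6 has {5,6,8}; col 9 has {1,3,4,5,6,9}; box has {3,4,5,6,7} → only 2 remains.
row 2, column 9 = 8: row 2 has {1,4,5,7}; col 9 has {1,2,3,4,5,6,9}; box has {1,3,4,5,7} → only 8 remains.
row 8, column 9 = 7: row 8 has {1,2,3,4,9}; col 9 has {1,2,3,4,5,6,8,9}; box has {3,4,9} → only 7 remains.
row 5, column 3 = 8: in row 5, 8 can only go here (every other open cell in that row sees an 8).
row 4, column 8 = 8: in row 4, 8 can only go here (every other open cell in that row sees an 8).
row 9, column 8 = 1: row 9 has {2,3,4,5,6,7,9}; col 8 has {3,4,7,8}; box has {3,4,7,9} → only 1 remains.
row 6, column 8 = 9: row 6 has {2,5,6,8}; col 8 has {1,3,4,7,8}; box has {2,3,4,5,6,7,8} → only 9 remains.
row 9, column 7 = 8: row 9 has {1,2,3,4,5,6,7,9}; col 7 has {3,4,5,7}; box has {1,3,4,7,9} → only 8 remains.
row 6, column 7 = 1: row 6 has {2,5,6,8,9}; col 7 has {3,4,5,7,8}; box has {2,3,4,5,6,7,8,9} → only 1 remains.
row 8, column 7 = 6: row 8 has {1,2,3,4,7,9}; col 7 has {1,3,4,5,7,8}; box has {1,3,4,7,8,9} → only 6 remains.
row 8, column 8 = 5: row 8 has {1,2,3,4,6,7,9}; col 8 has {1,3,4,7,8,9}; box has {1,3,4,6,7,8,9} → only 5 remains.
row 7, column 8 = 2: row 7 has {1,3,4,5,8,9}; col 8 has {1,3,4,5,7,8,9}; box has {1,3,4,5,6,7,8,9} → only 2 remains.
row 8, column 5 = 8: row 8 has {1,2,3,4,5,6,7,9}; col 5 has {2,4,5}; box has {1,2,3,4,5,9} → only 8 remains.
row 2, column 8 = 6: row 2 has {1,4,5,7,8}; col 8 has {1,2,3,4,5,7,8,9}; box has {1,3,4,5,7,8} → only 6 remains.
row 4, column 5 = 1: in row 4, 1 can only go here (every other open cell in that row sees a 1).
row 6, column 1 = 4: in row 6, 4 can only go here (every other open cell in that row sees a 4).
Singles propagation stalls; row 6, column 3 is still open with candidates {3,7}.
  Try row 6, column 3 = 7: this forces row 4, column 3=2, row 4, column 6=7, row 5, column 1=3, row 5, column 6=2, row 6, column 5=3; then row 2 has no cell left for 3 — contradiction.
So row 6, column 3 = 3.
row 3, column 3 = 2 (sole candidate).
row 3, column 7 = 9 (sole candidate).
row 4, column 3 = 7 (sole candidate).
row 4, column 6 = 2 (sole candidate).
row 5, column 1 = 2 (sole candidate).
row 5, column 6 = 3 (sole candidate).
row 6, column 5 = 7: row 6 has {1,2,3,4,5,6,8,9}; col 5 has {1,2,4,5,8}; box has {1,2,3,4,5,6,8,9} → only 7 remains.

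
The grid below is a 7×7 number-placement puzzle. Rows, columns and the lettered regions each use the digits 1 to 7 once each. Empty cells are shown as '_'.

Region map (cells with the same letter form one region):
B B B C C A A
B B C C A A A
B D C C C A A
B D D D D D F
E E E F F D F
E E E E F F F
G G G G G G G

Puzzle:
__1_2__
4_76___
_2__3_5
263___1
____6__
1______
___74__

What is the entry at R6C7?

R2C5 = 1 (sole candidate).
R3C3 = 4 (sole candidate).
R3C4 = 1 (sole candidate).
R1C4 = 5 (sole candidate).
R4C4 = 4 (sole candidate).
R2C2 = 5 (hidden single in row 2).
R5C6 = 1 (hidden single in row 5).
R6C3 = 6 (hidden single in row 6).
R7C2 = 1 (hidden single in row 7).
Singles propagation stalls before the target is settled. Branch on R5C3 (candidates {2,5}).
  Try R5C3 = 2: then column 4 has no cell left for 2 — contradiction.
So R5C3 = 5.
R7C3 = 2 (sole candidate).
R7C1 = 5 (hidden single in column 1).
R6C4 = 2 (hidden single in region E).
R5C4 = 3 (sole candidate).
R5C1 = 7 (sole candidate).
R5C2 = 4 (sole candidate).
R5C7 = 2 (sole candidate).
R6C2 = 3 (sole candidate).
R1C2 = 7 (sole candidate).
R2C7 = 3 (sole candidate).
R3C1 = 6 (sole candidate).
R3C6 = 7 (sole candidate).
R4C6 = 5 (sole candidate).
R6C6 = 4 (sole candidate).
R6C7 = 7: row 6 has {1,2,3,4,6}; col 7 has {1,2,3,5}; region has {1,2,3,4,6} → only 7 remains.

7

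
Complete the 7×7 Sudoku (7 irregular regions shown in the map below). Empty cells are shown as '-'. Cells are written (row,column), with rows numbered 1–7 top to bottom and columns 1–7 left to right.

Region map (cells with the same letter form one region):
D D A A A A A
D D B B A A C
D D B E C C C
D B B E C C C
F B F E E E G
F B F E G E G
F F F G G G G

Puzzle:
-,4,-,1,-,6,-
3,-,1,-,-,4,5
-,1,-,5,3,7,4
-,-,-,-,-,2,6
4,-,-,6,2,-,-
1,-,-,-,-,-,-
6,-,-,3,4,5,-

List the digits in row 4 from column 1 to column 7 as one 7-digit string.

5347126

(2,5) = 7: row 2 has {1,3,4,5}; col 5 has {2,3,4}; region has {1,4,6} → only 7 remains.
(3,1) = 2: row 3 has {1,3,4,5,7}; col 1 has {1,3,4,6}; region has {1,3,4} → only 2 remains.
(3,3) = 6: row 3 has {1,2,3,4,5,7}; col 3 has {1}; region has {1} → only 6 remains.
(4,5) = 1: row 4 has {2,6}; col 5 has {2,3,4,7}; region has {2,3,4,5,6,7} → only 1 remains.
(6,5) = 6: row 6 has {1}; col 5 has {1,2,3,4,7}; region has {3,4,5} → only 6 remains.
(6,6) = 3: row 6 has {1,6}; col 6 has {2,4,5,6,7}; region has {2,5,6} → only 3 remains.
(1,5) = 5: row 1 has {1,4,6}; col 5 has {1,2,3,4,6,7}; region has {1,4,6,7} → only 5 remains.
(2,2) = 6: row 2 has {1,3,4,5,7}; col 2 has {1,4}; region has {1,2,3,4} → only 6 remains.
(2,4) = 2: row 2 has {1,3,4,5,6,7}; col 4 has {1,3,5,6}; region has {1,6} → only 2 remains.
(5,6) = 1: row 5 has {2,4,6}; col 6 has {2,3,4,5,6,7}; region has {2,3,5,6} → only 1 remains.
(5,7) = 7: row 5 has {1,2,4,6}; col 7 has {4,5,6}; region has {3,4,5,6} → only 7 remains.
(6,7) = 2: row 6 has {1,3,6}; col 7 has {4,5,6,7}; region has {3,4,5,6,7} → only 2 remains.
(7,7) = 1: row 7 has {3,4,5,6}; col 7 has {2,4,5,6,7}; region has {2,3,4,5,6,7} → only 1 remains.
(1,1) = 7: row 1 has {1,4,5,6}; col 1 has {1,2,3,4,6}; region has {1,2,3,4,6} → only 7 remains.
(1,7) = 3: row 1 has {1,4,5,6,7}; col 7 has {1,2,4,5,6,7}; region has {1,4,5,6,7} → only 3 remains.
(4,1) = 5: row 4 has {1,2,6}; col 1 has {1,2,3,4,6,7}; region has {1,2,3,4,6,7} → only 5 remains.
(1,3) = 2: row 1 has {1,3,4,5,6,7}; col 3 has {1,6}; region has {1,3,4,5,6,7} → only 2 remains.
(7,3) = 7: row 7 has {1,3,4,5,6}; col 3 has {1,2,6}; region has {1,4,6} → only 7 remains.
(6,3) = 5: row 6 has {1,2,3,6}; col 3 has {1,2,6,7}; region has {1,4,6,7} → only 5 remains.
(7,2) = 2: row 7 has {1,3,4,5,6,7}; col 2 has {1,4,6}; region has {1,4,5,6,7} → only 2 remains.
(5,3) = 3: row 5 has {1,2,4,6,7}; col 3 has {1,2,5,6,7}; region has {1,2,4,5,6,7} → only 3 remains.
(6,2) = 7: row 6 has {1,2,3,5,6}; col 2 has {1,2,4,6}; region has {1,2,6} → only 7 remains.
(6,4) = 4: row 6 has {1,2,3,5,6,7}; col 4 has {1,2,3,5,6}; region has {1,2,3,5,6} → only 4 remains.
(4,2) = 3: row 4 has {1,2,5,6}; col 2 has {1,2,4,6,7}; region has {1,2,6,7} → only 3 remains.
(4,3) = 4: row 4 has {1,2,3,5,6}; col 3 has {1,2,3,5,6,7}; region has {1,2,3,6,7} → only 4 remains.
(4,4) = 7: row 4 has {1,2,3,4,5,6}; col 4 has {1,2,3,4,5,6}; region has {1,2,3,4,5,6} → only 7 remains.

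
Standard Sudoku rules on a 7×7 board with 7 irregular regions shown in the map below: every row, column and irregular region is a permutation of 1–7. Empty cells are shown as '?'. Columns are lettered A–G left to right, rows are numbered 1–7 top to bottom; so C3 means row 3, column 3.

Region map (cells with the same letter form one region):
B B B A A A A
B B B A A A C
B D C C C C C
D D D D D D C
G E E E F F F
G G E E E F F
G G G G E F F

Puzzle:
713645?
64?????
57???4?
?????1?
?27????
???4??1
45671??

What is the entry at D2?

1

G1 = 2 (sole candidate).
C2 = 2 (sole candidate).
C3 = 1 (sole candidate).
B6 = 3 (sole candidate).
C6 = 5 (sole candidate).
E6 = 6 (sole candidate).
G7 = 3 (sole candidate).
G3 = 6 (sole candidate).
B4 = 6 (sole candidate).
C4 = 4 (sole candidate).
A5 = 1 (sole candidate).
D5 = 3 (sole candidate).
E5 = 5 (sole candidate).
F5 = 6 (sole candidate).
G5 = 4 (sole candidate).
A6 = 2 (sole candidate).
F6 = 7 (sole candidate).
F7 = 2 (sole candidate).
D2 = 1: row 2 has {2,4,6}; col 4 has {3,4,6,7}; region has {2,4,5,6} → only 1 remains.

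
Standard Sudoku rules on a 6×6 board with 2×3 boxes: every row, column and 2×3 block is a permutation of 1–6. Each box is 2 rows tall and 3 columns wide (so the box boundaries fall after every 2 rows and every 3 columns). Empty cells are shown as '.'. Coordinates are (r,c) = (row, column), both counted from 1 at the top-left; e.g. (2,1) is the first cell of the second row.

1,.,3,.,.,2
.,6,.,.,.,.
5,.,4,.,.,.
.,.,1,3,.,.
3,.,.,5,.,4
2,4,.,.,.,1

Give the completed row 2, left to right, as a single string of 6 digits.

(1,2) = 5 (sole candidate).
(2,1) = 4: row 2 has {6}; col 1 has {1,2,3,5}; box has {1,3,5,6} → only 4 remains.
(2,3) = 2: row 2 has {4,6}; col 3 has {1,3,4}; box has {1,3,4,5,6} → only 2 remains.
(2,4) = 1: row 2 has {2,4,6}; col 4 has {3,5}; box has {2} → only 1 remains.
(3,6) = 6 (sole candidate).
(4,1) = 6 (sole candidate).
(4,2) = 2 (sole candidate).
(4,6) = 5 (sole candidate).
(5,2) = 1 (sole candidate).
(5,3) = 6 (sole candidate).
(5,5) = 2 (sole candidate).
(6,3) = 5 (sole candidate).
(6,4) = 6 (sole candidate).
(6,5) = 3 (sole candidate).
(1,4) = 4 (sole candidate).
(1,5) = 6 (sole candidate).
(2,5) = 5: row 2 has {1,2,4,6}; col 5 has {2,3,6}; box has {1,2,4,6} → only 5 remains.
(2,6) = 3: row 2 has {1,2,4,5,6}; col 6 has {1,2,4,5,6}; box has {1,2,4,5,6} → only 3 remains.

462153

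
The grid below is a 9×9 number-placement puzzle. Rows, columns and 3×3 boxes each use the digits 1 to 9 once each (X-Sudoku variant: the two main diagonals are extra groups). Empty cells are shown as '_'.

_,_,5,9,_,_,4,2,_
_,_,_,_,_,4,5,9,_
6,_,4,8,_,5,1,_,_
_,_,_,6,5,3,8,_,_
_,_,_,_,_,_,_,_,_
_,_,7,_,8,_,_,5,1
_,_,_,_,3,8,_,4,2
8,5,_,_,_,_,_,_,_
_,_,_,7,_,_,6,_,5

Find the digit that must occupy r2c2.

r4c8 = 7: row 4 has {3,5,6,8}; col 8 has {2,4,5,9}; box has {1,5,8} → only 7 remains.
r7c3 = 6: row 7 has {2,3,4,8}; col 3 has {4,5,7}; box has {5,8}; anti-diagonal has {1,3,5,9} → only 6 remains.
r3c8 = 3: row 3 has {1,4,5,6,8}; col 8 has {2,4,5,7,9}; box has {1,2,4,5,9} → only 3 remains.
r3c9 = 7: row 3 has {1,3,4,5,6,8}; col 9 has {1,2,5}; box has {1,2,3,4,5,9} → only 7 remains.
r5c8 = 6: row 5 has {}; col 8 has {2,3,4,5,7,9}; box has {1,5,7,8} → only 6 remains.
r8c8 = 1: row 8 has {5,8}; col 8 has {2,3,4,5,6,7,9}; box has {2,4,5,6}; main diagonal has {4,5,6} → only 1 remains.
r9c8 = 8: row 9 has {5,6,7}; col 8 has {1,2,3,4,5,6,7,9}; box has {1,2,4,5,6} → only 8 remains.
r1c9 = 8: row 1 has {2,4,5,9}; col 9 has {1,2,5,7}; box has {1,2,3,4,5,7,9}; anti-diagonal has {1,3,5,6,9} → only 8 remains.
r2c9 = 6: row 2 has {4,5,9}; col 9 has {1,2,5,7,8}; box has {1,2,3,4,5,7,8,9} → only 6 remains.
r3c5 = 2: row 3 has {1,3,4,5,6,7,8}; col 5 has {3,5,8}; box has {4,5,8,9} → only 2 remains.
r5c5 = 7: row 5 has {6}; col 5 has {2,3,5,8}; box has {3,5,6,8}; main diagonal has {1,4,5,6}; anti-diagonal has {1,3,5,6,8,9} → only 7 remains.
r7c7 = 9: row 7 has {2,3,4,6,8}; col 7 has {1,4,5,6,8}; box has {1,2,4,5,6,8}; main diagonal has {1,4,5,6,7} → only 9 remains.
r8c9 = 3: row 8 has {1,5,8}; col 9 has {1,2,5,6,7,8}; box has {1,2,4,5,6,8,9} → only 3 remains.
r1c1 = 3: row 1 has {2,4,5,8,9}; col 1 has {6,8}; box has {4,5,6}; main diagonal has {1,4,5,6,7,9} → only 3 remains.
r2c5 = 1: row 2 has {4,5,6,9}; col 5 has {2,3,5,7,8}; box has {2,4,5,8,9} → only 1 remains.
r3c2 = 9: row 3 has {1,2,3,4,5,6,7,8}; col 2 has {5}; box has {3,4,5,6} → only 9 remains.
r6c6 = 2: row 6 has {1,5,7,8}; col 6 has {3,4,5,8}; box has {3,5,6,7,8}; main diagonal has {1,3,4,5,6,7,9} → only 2 remains.
r6c7 = 3: row 6 has {1,2,5,7,8}; col 7 has {1,4,5,6,8,9}; box has {1,5,6,7,8} → only 3 remains.
r8c7 = 7: row 8 has {1,3,5,8}; col 7 has {1,3,4,5,6,8,9}; box has {1,2,3,4,5,6,8,9} → only 7 remains.
r1c5 = 6: row 1 has {2,3,4,5,8,9}; col 5 has {1,2,3,5,7,8}; box has {1,2,4,5,8,9} → only 6 remains.
r1c6 = 7: row 1 has {2,3,4,5,6,8,9}; col 6 has {2,3,4,5,8}; box has {1,2,4,5,6,8,9} → only 7 remains.
r2c2 = 8: row 2 has {1,4,5,6,9}; col 2 has {5,9}; box has {3,4,5,6,9}; main diagonal has {1,2,3,4,5,6,7,9} → only 8 remains.

8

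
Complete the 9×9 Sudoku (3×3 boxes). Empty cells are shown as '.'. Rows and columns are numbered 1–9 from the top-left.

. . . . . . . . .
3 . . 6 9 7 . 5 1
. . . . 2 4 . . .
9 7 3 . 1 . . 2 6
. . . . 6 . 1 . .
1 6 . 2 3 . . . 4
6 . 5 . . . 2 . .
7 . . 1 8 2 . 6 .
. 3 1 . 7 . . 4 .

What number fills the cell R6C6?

R1C5 = 5: row 1 has {}; col 5 has {1,2,3,6,7,8,9}; box has {2,4,6,7,9} → only 5 remains.
R6C3 = 8: row 6 has {1,2,3,4,6}; col 3 has {1,3,5}; box has {1,3,6,7,9} → only 8 remains.
R7C5 = 4: row 7 has {2,5,6}; col 5 has {1,2,3,5,6,7,8,9}; box has {1,2,7,8} → only 4 remains.
R3C2 = 1: in row 3, 1 can only go here (every other open cell in that row sees a 1).
R1C6 = 1: in row 1, 1 can only go here (every other open cell in that row sees a 1).
R3C1 = 5: in row 3, 5 can only go here (every other open cell in that row sees a 5).
R4C4 = 4: in row 4, 4 can only go here (every other open cell in that row sees a 4).
R7C8 = 1: in row 7, 1 can only go here (every other open cell in that row sees a 1).
R7C9 = 7: in row 7, 7 can only go here (every other open cell in that row sees a 7).
R7C2 = 8: in row 7, 8 can only go here (every other open cell in that row sees an 8).
R9C1 = 2: row 9 has {1,3,4,7}; col 1 has {1,3,5,6,7,9}; box has {1,3,5,6,7,8} → only 2 remains.
R5C1 = 4: row 5 has {1,6}; col 1 has {1,2,3,5,6,7,9}; box has {1,3,6,7,8,9} → only 4 remains.
R5C3 = 2: row 5 has {1,4,6}; col 3 has {1,3,5,8}; box has {1,3,4,6,7,8,9} → only 2 remains.
R1C1 = 8: row 1 has {1,5}; col 1 has {1,2,3,4,5,6,7,9}; box has {1,3,5} → only 8 remains.
R1C4 = 3: row 1 has {1,5,8}; col 4 has {1,2,4,6}; box has {1,2,4,5,6,7,9} → only 3 remains.
R2C3 = 4: row 2 has {1,3,5,6,7,9}; col 3 has {1,2,3,5,8}; box has {1,3,5,8} → only 4 remains.
R2C7 = 8: row 2 has {1,3,4,5,6,7,9}; col 7 has {1,2}; box has {1,5} → only 8 remains.
R3C4 = 8: row 3 has {1,2,4,5}; col 4 has {1,2,3,4,6}; box has {1,2,3,4,5,6,7,9} → only 8 remains.
R4C7 = 5: row 4 has {1,2,3,4,6,7,9}; col 7 has {1,2,8}; box has {1,2,4,6} → only 5 remains.
R5C2 = 5: row 5 has {1,2,4,6}; col 2 has {1,3,6,7,8}; box has {1,2,3,4,6,7,8,9} → only 5 remains.
R7C4 = 9: row 7 has {1,2,4,5,6,7,8}; col 4 has {1,2,3,4,6,8}; box has {1,2,4,7,8} → only 9 remains.
R7C6 = 3: row 7 has {1,2,4,5,6,7,8,9}; col 6 has {1,2,4,7}; box has {1,2,4,7,8,9} → only 3 remains.
R8C3 = 9: row 8 has {1,2,6,7,8}; col 3 has {1,2,3,4,5,8}; box has {1,2,3,5,6,7,8} → only 9 remains.
R8C7 = 3: row 8 has {1,2,6,7,8,9}; col 7 has {1,2,5,8}; box has {1,2,4,6,7} → only 3 remains.
R8C9 = 5: row 8 has {1,2,3,6,7,8,9}; col 9 has {1,4,6,7}; box has {1,2,3,4,6,7} → only 5 remains.
R9C4 = 5: row 9 has {1,2,3,4,7}; col 4 has {1,2,3,4,6,8,9}; box has {1,2,3,4,7,8,9} → only 5 remains.
R9C6 = 6: row 9 has {1,2,3,4,5,7}; col 6 has {1,2,3,4,7}; box has {1,2,3,4,5,7,8,9} → only 6 remains.
R9C7 = 9: row 9 has {1,2,3,4,5,6,7}; col 7 has {1,2,3,5,8}; box has {1,2,3,4,5,6,7} → only 9 remains.
R9C9 = 8: row 9 has {1,2,3,4,5,6,7,9}; col 9 has {1,4,5,6,7}; box has {1,2,3,4,5,6,7,9} → only 8 remains.
R2C2 = 2: row 2 has {1,3,4,5,6,7,8,9}; col 2 has {1,3,5,6,7,8}; box has {1,3,4,5,8} → only 2 remains.
R4C6 = 8: row 4 has {1,2,3,4,5,6,7,9}; col 6 has {1,2,3,4,6,7}; box has {1,2,3,4,6} → only 8 remains.
R5C4 = 7: row 5 has {1,2,4,5,6}; col 4 has {1,2,3,4,5,6,8,9}; box has {1,2,3,4,6,8} → only 7 remains.
R5C6 = 9: row 5 has {1,2,4,5,6,7}; col 6 has {1,2,3,4,6,7,8}; box has {1,2,3,4,6,7,8} → only 9 remains.
R5C9 = 3: row 5 has {1,2,4,5,6,7,9}; col 9 has {1,4,5,6,7,8}; box has {1,2,4,5,6} → only 3 remains.
R6C6 = 5: row 6 has {1,2,3,4,6,8}; col 6 has {1,2,3,4,6,7,8,9}; box has {1,2,3,4,6,7,8,9} → only 5 remains.

5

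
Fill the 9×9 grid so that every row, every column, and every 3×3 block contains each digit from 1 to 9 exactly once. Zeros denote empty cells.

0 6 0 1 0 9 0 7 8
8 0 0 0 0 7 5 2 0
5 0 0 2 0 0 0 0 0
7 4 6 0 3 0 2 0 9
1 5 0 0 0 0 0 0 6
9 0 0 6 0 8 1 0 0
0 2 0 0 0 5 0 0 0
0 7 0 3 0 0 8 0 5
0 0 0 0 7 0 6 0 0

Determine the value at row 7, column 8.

4

row 2, column 4 = 4 (sole candidate).
row 2, column 5 = 6 (sole candidate).
row 3, column 5 = 8 (sole candidate).
row 3, column 6 = 3 (sole candidate).
row 4, column 4 = 5 (sole candidate).
row 4, column 6 = 1 (sole candidate).
row 4, column 8 = 8 (sole candidate).
row 6, column 2 = 3 (sole candidate).
row 6, column 3 = 2 (sole candidate).
row 6, column 5 = 4 (sole candidate).
row 6, column 8 = 5 (sole candidate).
row 6, column 9 = 7 (sole candidate).
row 1, column 5 = 5 (sole candidate).
row 5, column 3 = 8 (sole candidate).
row 5, column 6 = 2 (sole candidate).
row 9, column 6 = 4 (sole candidate).
row 5, column 5 = 9 (sole candidate).
row 7, column 5 = 1 (sole candidate).
row 8, column 5 = 2 (sole candidate).
row 8, column 6 = 6 (sole candidate).
row 9, column 1 = 3 (sole candidate).
row 5, column 4 = 7 (sole candidate).
row 8, column 1 = 4 (sole candidate).
row 1, column 1 = 2 (sole candidate).
row 7, column 1 = 6 (sole candidate).
row 7, column 3 = 9 (sole candidate).
row 7, column 4 = 8 (sole candidate).
row 8, column 3 = 1 (sole candidate).
row 8, column 8 = 9 (sole candidate).
row 9, column 2 = 8 (sole candidate).
row 9, column 3 = 5 (sole candidate).
row 9, column 4 = 9 (sole candidate).
row 9, column 8 = 1 (sole candidate).
row 9, column 9 = 2 (sole candidate).
row 2, column 3 = 3 (sole candidate).
row 2, column 9 = 1 (sole candidate).
row 3, column 9 = 4 (sole candidate).
row 7, column 9 = 3 (sole candidate).
row 1, column 3 = 4 (sole candidate).
row 1, column 7 = 3 (sole candidate).
row 2, column 2 = 9 (sole candidate).
row 3, column 2 = 1 (sole candidate).
row 3, column 3 = 7 (sole candidate).
row 3, column 7 = 9 (sole candidate).
row 3, column 8 = 6 (sole candidate).
row 5, column 7 = 4 (sole candidate).
row 5, column 8 = 3 (sole candidate).
row 7, column 7 = 7 (sole candidate).
row 7, column 8 = 4: row 7 has {1,2,3,5,6,7,8,9}; col 8 has {1,2,3,5,6,7,8,9}; box has {1,2,3,5,6,7,8,9} → only 4 remains.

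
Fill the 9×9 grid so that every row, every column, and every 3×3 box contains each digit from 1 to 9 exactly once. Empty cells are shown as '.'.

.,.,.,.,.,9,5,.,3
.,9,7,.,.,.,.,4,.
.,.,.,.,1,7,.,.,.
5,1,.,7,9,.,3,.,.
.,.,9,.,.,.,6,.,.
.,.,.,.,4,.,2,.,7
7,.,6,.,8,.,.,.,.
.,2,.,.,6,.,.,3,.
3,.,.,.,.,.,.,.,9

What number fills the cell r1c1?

r1c5 = 2: row 1 has {3,5,9}; col 5 has {1,4,6,8,9}; box has {1,7,9} → only 2 remains.
r4c8 = 8: row 4 has {1,3,5,7,9}; col 8 has {3,4}; box has {2,3,6,7} → only 8 remains.
r4c9 = 4: row 4 has {1,3,5,7,8,9}; col 9 has {3,7,9}; box has {2,3,6,7,8} → only 4 remains.
r4c3 = 2: row 4 has {1,3,4,5,7,8,9}; col 3 has {6,7,9}; box has {1,5,9} → only 2 remains.
r4c6 = 6: row 4 has {1,2,3,4,5,7,8,9}; col 6 has {7,9}; box has {4,7,9} → only 6 remains.
r1c8 = 7: in row 1, 7 can only go here (every other open cell in that row sees a 7).
r5c2 = 7: in row 5, 7 can only go here (every other open cell in that row sees a 7).
r5c1 = 4: in row 5, 4 can only go here (every other open cell in that row sees a 4).
r6c8 = 9: in row 6, 9 can only go here (every other open cell in that row sees a 9).
r3c7 = 9: in row 3, 9 can only go here (every other open cell in that row sees a 9).
r7c4 = 9: in row 7, 9 can only go here (every other open cell in that row sees a 9).
r7c6 = 3: in row 7, 3 can only go here (every other open cell in that row sees a 3).
r8c7 = 7: in row 8, 7 can only go here (every other open cell in that row sees a 7).
r8c1 = 9: in row 8, 9 can only go here (every other open cell in that row sees a 9).
r9c8 = 6: in row 9, 6 can only go here (every other open cell in that row sees a 6).
r9c5 = 7: in row 9, 7 can only go here (every other open cell in that row sees a 7).
r3c8 = 2: row 3 has {1,7,9}; col 8 has {3,4,6,7,8,9}; box has {3,4,5,7,9} → only 2 remains.
r2c1 = 2: in row 2, 2 can only go here (every other open cell in that row sees a 2).
r7c9 = 2: in row 7, 2 can only go here (every other open cell in that row sees a 2).
r1c1 = 1: in column 1, 1 can only go here (every other open cell in that column sees a 1).

1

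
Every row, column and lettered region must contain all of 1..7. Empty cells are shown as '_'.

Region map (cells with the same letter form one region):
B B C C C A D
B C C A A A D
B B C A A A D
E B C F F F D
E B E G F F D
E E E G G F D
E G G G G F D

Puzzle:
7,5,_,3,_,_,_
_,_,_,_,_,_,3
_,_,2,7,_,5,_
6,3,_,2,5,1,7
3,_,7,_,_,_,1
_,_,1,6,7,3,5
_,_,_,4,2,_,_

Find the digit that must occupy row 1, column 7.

row 2, column 4 = 1: row 2 has {3}; col 4 has {2,3,4,6,7}; region has {5,7} → only 1 remains.
row 4, column 3 = 4: row 4 has {1,2,3,5,6,7}; col 3 has {1,2,7}; region has {2,3} → only 4 remains.
row 5, column 4 = 5: row 5 has {1,3,7}; col 4 has {1,2,3,4,6,7}; region has {2,4,6,7} → only 5 remains.
row 7, column 1 = 5: row 7 has {2,4}; col 1 has {3,6,7}; region has {1,3,6,7} → only 5 remains.
row 7, column 2 = 1: row 7 has {2,4,5}; col 2 has {3,5}; region has {2,4,5,6,7} → only 1 remains.
row 7, column 3 = 3: row 7 has {1,2,4,5}; col 3 has {1,2,4,7}; region has {1,2,4,5,6,7} → only 3 remains.
row 7, column 7 = 6: row 7 has {1,2,3,4,5}; col 7 has {1,3,5,7}; region has {1,3,5,7} → only 6 remains.
row 1, column 3 = 6: row 1 has {3,5,7}; col 3 has {1,2,3,4,7}; region has {2,3,4} → only 6 remains.
row 1, column 5 = 1: row 1 has {3,5,6,7}; col 5 has {2,5,7}; region has {2,3,4,6} → only 1 remains.
row 2, column 2 = 7: row 2 has {1,3}; col 2 has {1,3,5}; region has {1,2,3,4,6} → only 7 remains.
row 2, column 3 = 5: row 2 has {1,3,7}; col 3 has {1,2,3,4,6,7}; region has {1,2,3,4,6,7} → only 5 remains.
row 3, column 7 = 4: row 3 has {2,5,7}; col 7 has {1,3,5,6,7}; region has {1,3,5,6,7} → only 4 remains.
row 7, column 6 = 7: row 7 has {1,2,3,4,5,6}; col 6 has {1,3,5}; region has {1,2,3,5} → only 7 remains.
row 1, column 7 = 2: row 1 has {1,3,5,6,7}; col 7 has {1,3,4,5,6,7}; region has {1,3,4,5,6,7} → only 2 remains.

2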